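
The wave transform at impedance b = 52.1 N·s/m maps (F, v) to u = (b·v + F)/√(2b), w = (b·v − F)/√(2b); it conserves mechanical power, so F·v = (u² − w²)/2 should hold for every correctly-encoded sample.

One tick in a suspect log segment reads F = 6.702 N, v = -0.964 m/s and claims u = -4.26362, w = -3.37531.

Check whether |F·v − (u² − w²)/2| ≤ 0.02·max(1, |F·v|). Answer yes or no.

F·v = 6.702×(-0.964) = -6.4607 W.
(u² − w²)/2 = (18.1785 − 11.3927)/2 = 3.3929 W.
|Δ| = 9.8536;  2% of max(1, |F·v|) = 0.1292.

no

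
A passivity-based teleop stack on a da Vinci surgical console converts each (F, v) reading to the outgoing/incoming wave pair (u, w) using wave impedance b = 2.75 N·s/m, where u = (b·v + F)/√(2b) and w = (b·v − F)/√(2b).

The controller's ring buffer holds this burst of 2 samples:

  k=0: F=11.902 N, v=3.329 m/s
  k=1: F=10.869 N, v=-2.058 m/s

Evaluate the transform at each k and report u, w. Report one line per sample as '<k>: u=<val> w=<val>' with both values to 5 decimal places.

k=0: b·v=2.75×3.329=9.15475; √(2b)=2.34521; u=(9.15475+11.902)/2.34521=8.97863, w=(9.15475−11.902)/2.34521=-1.17143
k=1: b·v=2.75×(-2.058)=-5.65950; √(2b)=2.34521; u=(-5.65950+10.869)/2.34521=2.22134, w=(-5.65950−10.869)/2.34521=-7.04778

0: u=8.97863 w=-1.17143
1: u=2.22134 w=-7.04778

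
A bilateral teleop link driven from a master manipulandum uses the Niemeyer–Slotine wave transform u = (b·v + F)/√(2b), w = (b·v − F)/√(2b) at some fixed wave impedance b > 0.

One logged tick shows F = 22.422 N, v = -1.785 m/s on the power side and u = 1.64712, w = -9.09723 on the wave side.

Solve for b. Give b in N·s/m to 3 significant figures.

b = 8.71 N·s/m

u + w = -7.4501;  u + w = √(2b)·v, so √(2b) = -7.4501/(-1.785) = 4.1737.
b = (√(2b))²/2 = 17.4200/2 = 8.7100.
(Check via u − w = 2F/√(2b): u − w = 10.7443, 2F/√(2b) = 10.7443.)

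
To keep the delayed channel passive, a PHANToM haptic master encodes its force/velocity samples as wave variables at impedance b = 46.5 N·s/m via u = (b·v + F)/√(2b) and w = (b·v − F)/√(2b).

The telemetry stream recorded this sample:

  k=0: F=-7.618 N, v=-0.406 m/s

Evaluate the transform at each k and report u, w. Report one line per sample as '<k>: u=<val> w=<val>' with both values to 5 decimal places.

k=0: b·v=46.5×(-0.406)=-18.87900; √(2b)=9.64365; u=(-18.87900+(-7.618))/9.64365=-2.74761, w=(-18.87900−(-7.618))/9.64365=-1.16771

0: u=-2.74761 w=-1.16771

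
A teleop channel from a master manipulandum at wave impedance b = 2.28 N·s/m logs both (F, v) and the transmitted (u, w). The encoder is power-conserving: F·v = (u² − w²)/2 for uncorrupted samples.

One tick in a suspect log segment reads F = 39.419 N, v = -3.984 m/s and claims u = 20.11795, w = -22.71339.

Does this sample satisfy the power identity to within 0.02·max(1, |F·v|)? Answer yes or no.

F·v = 39.419×(-3.984) = -157.04530 W.
(u² − w²)/2 = (404.73191 − 515.89809)/2 = -55.58309 W.
|Δ| = 101.46221;  2% of max(1, |F·v|) = 3.14091.

no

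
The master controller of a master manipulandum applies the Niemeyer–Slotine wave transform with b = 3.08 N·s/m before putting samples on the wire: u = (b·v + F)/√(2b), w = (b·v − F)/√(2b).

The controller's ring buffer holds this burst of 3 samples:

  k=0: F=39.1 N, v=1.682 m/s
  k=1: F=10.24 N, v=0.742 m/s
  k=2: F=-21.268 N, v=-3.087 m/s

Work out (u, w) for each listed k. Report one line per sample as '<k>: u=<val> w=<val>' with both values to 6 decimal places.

0: u=17.841146 w=-13.666532
1: u=5.046611 w=-3.205016
2: u=-12.399988 w=4.738255

k=0: b·v=3.08×1.682=5.180560; √(2b)=2.481935; u=(5.180560+39.1)/2.481935=17.841146, w=(5.180560−39.1)/2.481935=-13.666532
k=1: b·v=3.08×0.742=2.285360; √(2b)=2.481935; u=(2.285360+10.24)/2.481935=5.046611, w=(2.285360−10.24)/2.481935=-3.205016
k=2: b·v=3.08×(-3.087)=-9.507960; √(2b)=2.481935; u=(-9.507960+(-21.268))/2.481935=-12.399988, w=(-9.507960−(-21.268))/2.481935=4.738255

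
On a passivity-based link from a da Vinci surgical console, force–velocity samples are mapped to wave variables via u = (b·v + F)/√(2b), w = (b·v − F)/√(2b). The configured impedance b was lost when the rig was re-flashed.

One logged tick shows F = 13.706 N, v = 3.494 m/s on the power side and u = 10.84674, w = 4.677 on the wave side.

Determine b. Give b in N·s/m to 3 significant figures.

u + w = 15.5237;  u + w = √(2b)·v, so √(2b) = 15.5237/3.494 = 4.4430.
b = (√(2b))²/2 = 19.7400/2 = 9.8700.
(Check via u − w = 2F/√(2b): u − w = 6.1697, 2F/√(2b) = 6.1697.)

b = 9.87 N·s/m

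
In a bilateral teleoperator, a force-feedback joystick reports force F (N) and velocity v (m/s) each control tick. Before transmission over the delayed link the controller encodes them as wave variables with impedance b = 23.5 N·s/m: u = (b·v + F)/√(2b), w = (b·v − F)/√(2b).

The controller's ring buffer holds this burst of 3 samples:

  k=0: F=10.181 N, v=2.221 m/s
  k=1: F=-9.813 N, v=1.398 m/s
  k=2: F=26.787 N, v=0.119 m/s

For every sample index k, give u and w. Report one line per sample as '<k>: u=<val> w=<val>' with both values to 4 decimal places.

0: u=9.0983 w=6.1282
1: u=3.3607 w=6.2235
2: u=4.3152 w=-3.4994

k=0: b·v=23.5×2.221=52.1935; √(2b)=6.8557; u=(52.1935+10.181)/6.8557=9.0983, w=(52.1935−10.181)/6.8557=6.1282
k=1: b·v=23.5×1.398=32.8530; √(2b)=6.8557; u=(32.8530+(-9.813))/6.8557=3.3607, w=(32.8530−(-9.813))/6.8557=6.2235
k=2: b·v=23.5×0.119=2.7965; √(2b)=6.8557; u=(2.7965+26.787)/6.8557=4.3152, w=(2.7965−26.787)/6.8557=-3.4994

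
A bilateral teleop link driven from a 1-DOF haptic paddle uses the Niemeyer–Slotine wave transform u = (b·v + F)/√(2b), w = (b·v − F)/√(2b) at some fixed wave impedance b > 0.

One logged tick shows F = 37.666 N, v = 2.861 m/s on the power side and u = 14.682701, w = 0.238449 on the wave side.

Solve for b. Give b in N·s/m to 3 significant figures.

b = 13.6 N·s/m

u + w = 14.921150;  u + w = √(2b)·v, so √(2b) = 14.921150/2.861 = 5.215362.
b = (√(2b))²/2 = 27.199998/2 = 13.599999.
(Check via u − w = 2F/√(2b): u − w = 14.444252, 2F/√(2b) = 14.444252.)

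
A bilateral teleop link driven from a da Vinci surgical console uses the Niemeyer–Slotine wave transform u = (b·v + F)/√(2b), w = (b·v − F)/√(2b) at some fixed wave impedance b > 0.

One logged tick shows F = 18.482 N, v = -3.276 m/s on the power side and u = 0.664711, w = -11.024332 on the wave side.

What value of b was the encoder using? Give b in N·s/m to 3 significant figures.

u + w = -10.359621;  u + w = √(2b)·v, so √(2b) = -10.359621/(-3.276) = 3.162277.
b = (√(2b))²/2 = 9.999999/2 = 4.999999.
(Check via u − w = 2F/√(2b): u − w = 11.689043, 2F/√(2b) = 11.689044.)

b = 5 N·s/m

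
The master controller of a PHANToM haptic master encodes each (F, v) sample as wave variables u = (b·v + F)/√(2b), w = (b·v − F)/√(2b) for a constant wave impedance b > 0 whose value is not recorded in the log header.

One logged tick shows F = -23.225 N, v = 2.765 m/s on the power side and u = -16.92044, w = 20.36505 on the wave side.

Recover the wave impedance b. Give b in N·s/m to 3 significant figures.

b = 0.776 N·s/m

u + w = 3.4446;  u + w = √(2b)·v, so √(2b) = 3.4446/2.765 = 1.2458.
b = (√(2b))²/2 = 1.5520/2 = 0.7760.
(Check via u − w = 2F/√(2b): u − w = -37.2855, 2F/√(2b) = -37.2856.)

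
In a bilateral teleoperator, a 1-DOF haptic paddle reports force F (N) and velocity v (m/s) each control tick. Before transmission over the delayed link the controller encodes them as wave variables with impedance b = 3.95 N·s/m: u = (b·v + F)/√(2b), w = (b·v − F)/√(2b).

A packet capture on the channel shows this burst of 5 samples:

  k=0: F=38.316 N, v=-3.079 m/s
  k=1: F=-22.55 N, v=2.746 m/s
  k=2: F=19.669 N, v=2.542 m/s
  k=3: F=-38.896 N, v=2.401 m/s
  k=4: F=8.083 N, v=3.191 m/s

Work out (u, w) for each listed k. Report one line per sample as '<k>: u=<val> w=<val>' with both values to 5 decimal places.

0: u=9.30516 w=-17.95928
1: u=-4.16385 w=11.88201
2: u=10.57031 w=-3.42552
3: u=-10.46434 w=17.21281
4: u=7.36026 w=1.60866

k=0: b·v=3.95×(-3.079)=-12.16205; √(2b)=2.81069; u=(-12.16205+38.316)/2.81069=9.30516, w=(-12.16205−38.316)/2.81069=-17.95928
k=1: b·v=3.95×2.746=10.84670; √(2b)=2.81069; u=(10.84670+(-22.55))/2.81069=-4.16385, w=(10.84670−(-22.55))/2.81069=11.88201
k=2: b·v=3.95×2.542=10.04090; √(2b)=2.81069; u=(10.04090+19.669)/2.81069=10.57031, w=(10.04090−19.669)/2.81069=-3.42552
k=3: b·v=3.95×2.401=9.48395; √(2b)=2.81069; u=(9.48395+(-38.896))/2.81069=-10.46434, w=(9.48395−(-38.896))/2.81069=17.21281
k=4: b·v=3.95×3.191=12.60445; √(2b)=2.81069; u=(12.60445+8.083)/2.81069=7.36026, w=(12.60445−8.083)/2.81069=1.60866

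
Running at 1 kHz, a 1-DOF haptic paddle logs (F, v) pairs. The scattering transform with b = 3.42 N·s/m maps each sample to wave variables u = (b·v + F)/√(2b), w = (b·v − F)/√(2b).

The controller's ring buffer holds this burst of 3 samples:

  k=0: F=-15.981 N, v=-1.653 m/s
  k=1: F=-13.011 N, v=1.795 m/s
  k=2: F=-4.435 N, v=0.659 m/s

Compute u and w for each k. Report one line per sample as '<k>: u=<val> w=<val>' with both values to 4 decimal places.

0: u=-8.2721 w=3.9489
1: u=-2.6276 w=7.3221
2: u=-0.8340 w=2.5575

k=0: b·v=3.42×(-1.653)=-5.6533; √(2b)=2.6153; u=(-5.6533+(-15.981))/2.6153=-8.2721, w=(-5.6533−(-15.981))/2.6153=3.9489
k=1: b·v=3.42×1.795=6.1389; √(2b)=2.6153; u=(6.1389+(-13.011))/2.6153=-2.6276, w=(6.1389−(-13.011))/2.6153=7.3221
k=2: b·v=3.42×0.659=2.2538; √(2b)=2.6153; u=(2.2538+(-4.435))/2.6153=-0.8340, w=(2.2538−(-4.435))/2.6153=2.5575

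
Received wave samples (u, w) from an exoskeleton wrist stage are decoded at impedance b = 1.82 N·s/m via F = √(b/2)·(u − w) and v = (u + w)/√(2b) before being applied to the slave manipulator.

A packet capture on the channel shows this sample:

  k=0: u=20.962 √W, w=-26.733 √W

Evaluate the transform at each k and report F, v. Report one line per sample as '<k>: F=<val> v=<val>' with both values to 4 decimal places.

0: F=45.4981 v=-3.0248

k=0: u−w=47.6950, u+w=-5.7710; √(b/2)=0.9539, √(2b)=1.9079; F=0.9539×47.695=45.4981, v=-5.7710/1.9079=-3.0248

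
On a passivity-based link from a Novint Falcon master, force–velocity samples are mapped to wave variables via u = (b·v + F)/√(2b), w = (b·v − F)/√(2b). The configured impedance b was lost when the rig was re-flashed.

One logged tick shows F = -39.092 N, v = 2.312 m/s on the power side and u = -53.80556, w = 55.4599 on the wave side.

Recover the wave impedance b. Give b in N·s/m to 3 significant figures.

b = 0.256 N·s/m

u + w = 1.6543;  u + w = √(2b)·v, so √(2b) = 1.6543/2.312 = 0.7155.
b = (√(2b))²/2 = 0.5120/2 = 0.2560.
(Check via u − w = 2F/√(2b): u − w = -109.2655, 2F/√(2b) = -109.2650.)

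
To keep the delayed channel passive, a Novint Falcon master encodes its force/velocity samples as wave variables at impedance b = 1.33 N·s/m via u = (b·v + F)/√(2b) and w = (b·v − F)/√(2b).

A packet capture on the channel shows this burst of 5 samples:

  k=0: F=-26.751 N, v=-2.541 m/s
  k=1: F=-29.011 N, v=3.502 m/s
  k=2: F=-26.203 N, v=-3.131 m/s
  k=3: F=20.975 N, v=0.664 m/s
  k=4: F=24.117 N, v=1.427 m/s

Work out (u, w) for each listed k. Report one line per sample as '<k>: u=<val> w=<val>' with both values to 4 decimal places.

k=0: b·v=1.33×(-2.541)=-3.3795; √(2b)=1.6310; u=(-3.3795+(-26.751))/1.6310=-18.4742, w=(-3.3795−(-26.751))/1.6310=14.3300
k=1: b·v=1.33×3.502=4.6577; √(2b)=1.6310; u=(4.6577+(-29.011))/1.6310=-14.9320, w=(4.6577−(-29.011))/1.6310=20.6436
k=2: b·v=1.33×(-3.131)=-4.1642; √(2b)=1.6310; u=(-4.1642+(-26.203))/1.6310=-18.6193, w=(-4.1642−(-26.203))/1.6310=13.5128
k=3: b·v=1.33×0.664=0.8831; √(2b)=1.6310; u=(0.8831+20.975)/1.6310=13.4021, w=(0.8831−20.975)/1.6310=-12.3191
k=4: b·v=1.33×1.427=1.8979; √(2b)=1.6310; u=(1.8979+24.117)/1.6310=15.9508, w=(1.8979−24.117)/1.6310=-13.6234

0: u=-18.4742 w=14.3300
1: u=-14.9320 w=20.6436
2: u=-18.6193 w=13.5128
3: u=13.4021 w=-12.3191
4: u=15.9508 w=-13.6234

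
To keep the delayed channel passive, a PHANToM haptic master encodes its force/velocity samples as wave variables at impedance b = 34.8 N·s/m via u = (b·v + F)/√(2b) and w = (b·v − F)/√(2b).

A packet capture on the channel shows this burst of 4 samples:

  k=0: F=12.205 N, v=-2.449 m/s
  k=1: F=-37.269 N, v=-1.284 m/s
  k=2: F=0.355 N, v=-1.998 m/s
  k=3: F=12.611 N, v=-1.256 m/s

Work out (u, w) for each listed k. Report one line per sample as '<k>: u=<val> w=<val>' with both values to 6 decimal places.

k=0: b·v=34.8×(-2.449)=-85.225200; √(2b)=8.342661; u=(-85.225200+12.205)/8.342661=-8.752627, w=(-85.225200−12.205)/8.342661=-11.678551
k=1: b·v=34.8×(-1.284)=-44.683200; √(2b)=8.342661; u=(-44.683200+(-37.269))/8.342661=-9.823268, w=(-44.683200−(-37.269))/8.342661=-0.888709
k=2: b·v=34.8×(-1.998)=-69.530400; √(2b)=8.342661; u=(-69.530400+0.355)/8.342661=-8.291766, w=(-69.530400−0.355)/8.342661=-8.376871
k=3: b·v=34.8×(-1.256)=-43.708800; √(2b)=8.342661; u=(-43.708800+12.611)/8.342661=-3.727563, w=(-43.708800−12.611)/8.342661=-6.750819

0: u=-8.752627 w=-11.678551
1: u=-9.823268 w=-0.888709
2: u=-8.291766 w=-8.376871
3: u=-3.727563 w=-6.750819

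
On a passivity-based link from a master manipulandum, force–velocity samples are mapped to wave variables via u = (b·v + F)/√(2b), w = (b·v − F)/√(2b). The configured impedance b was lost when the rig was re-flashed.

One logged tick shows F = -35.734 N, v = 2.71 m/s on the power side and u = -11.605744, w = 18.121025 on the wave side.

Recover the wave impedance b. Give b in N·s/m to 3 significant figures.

u + w = 6.515281;  u + w = √(2b)·v, so √(2b) = 6.515281/2.71 = 2.404163.
b = (√(2b))²/2 = 5.779998/2 = 2.889999.
(Check via u − w = 2F/√(2b): u − w = -29.726769, 2F/√(2b) = -29.726773.)

b = 2.89 N·s/m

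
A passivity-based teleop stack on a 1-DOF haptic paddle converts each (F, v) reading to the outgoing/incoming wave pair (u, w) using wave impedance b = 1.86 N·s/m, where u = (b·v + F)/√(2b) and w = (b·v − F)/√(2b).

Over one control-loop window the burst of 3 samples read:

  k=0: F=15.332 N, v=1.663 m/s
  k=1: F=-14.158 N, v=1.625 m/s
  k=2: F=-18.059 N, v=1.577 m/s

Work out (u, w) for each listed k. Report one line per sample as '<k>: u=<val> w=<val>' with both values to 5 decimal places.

k=0: b·v=1.86×1.663=3.09318; √(2b)=1.92873; u=(3.09318+15.332)/1.92873=9.55301, w=(3.09318−15.332)/1.92873=-6.34553
k=1: b·v=1.86×1.625=3.02250; √(2b)=1.92873; u=(3.02250+(-14.158))/1.92873=-5.77349, w=(3.02250−(-14.158))/1.92873=8.90767
k=2: b·v=1.86×1.577=2.93322; √(2b)=1.92873; u=(2.93322+(-18.059))/1.92873=-7.84235, w=(2.93322−(-18.059))/1.92873=10.88396

0: u=9.55301 w=-6.34553
1: u=-5.77349 w=8.90767
2: u=-7.84235 w=10.88396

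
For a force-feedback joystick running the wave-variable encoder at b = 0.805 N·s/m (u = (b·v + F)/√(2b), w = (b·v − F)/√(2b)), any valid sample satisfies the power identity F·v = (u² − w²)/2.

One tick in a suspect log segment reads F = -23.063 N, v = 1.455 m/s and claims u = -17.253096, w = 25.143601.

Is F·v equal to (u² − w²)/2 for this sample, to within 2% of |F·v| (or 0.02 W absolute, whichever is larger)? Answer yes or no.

F·v = (-23.063)×1.455 = -33.556665 W.
(u² − w²)/2 = (297.669322 − 632.200671)/2 = -167.265675 W.
|Δ| = 133.709010;  2% of max(1, |F·v|) = 0.671133.

no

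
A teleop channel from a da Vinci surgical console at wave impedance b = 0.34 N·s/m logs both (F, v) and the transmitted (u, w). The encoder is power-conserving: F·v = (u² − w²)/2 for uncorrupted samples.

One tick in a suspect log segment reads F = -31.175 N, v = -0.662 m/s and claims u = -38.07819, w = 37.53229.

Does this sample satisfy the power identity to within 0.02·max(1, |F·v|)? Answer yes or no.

yes

F·v = (-31.175)×(-0.662) = 20.6379 W.
(u² − w²)/2 = (1449.9486 − 1408.6728)/2 = 20.6379 W.
|Δ| = 0.0000;  2% of max(1, |F·v|) = 0.4128.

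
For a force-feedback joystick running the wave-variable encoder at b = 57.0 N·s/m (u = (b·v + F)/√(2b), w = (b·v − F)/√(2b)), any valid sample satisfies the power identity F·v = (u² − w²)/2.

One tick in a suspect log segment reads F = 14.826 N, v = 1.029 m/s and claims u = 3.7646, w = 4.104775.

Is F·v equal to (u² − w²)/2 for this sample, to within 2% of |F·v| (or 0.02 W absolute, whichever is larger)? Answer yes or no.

F·v = 14.826×1.029 = 15.255954 W.
(u² − w²)/2 = (14.172213 − 16.849178)/2 = -1.338482 W.
|Δ| = 16.594436;  2% of max(1, |F·v|) = 0.305119.

no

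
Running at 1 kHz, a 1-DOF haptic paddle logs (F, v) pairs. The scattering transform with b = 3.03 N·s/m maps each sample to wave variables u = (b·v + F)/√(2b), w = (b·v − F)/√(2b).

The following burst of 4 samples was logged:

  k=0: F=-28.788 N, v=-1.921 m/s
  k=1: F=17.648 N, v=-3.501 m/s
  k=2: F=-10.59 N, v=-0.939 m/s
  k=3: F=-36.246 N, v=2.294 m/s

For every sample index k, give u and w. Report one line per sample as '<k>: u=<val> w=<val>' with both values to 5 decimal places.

k=0: b·v=3.03×(-1.921)=-5.82063; √(2b)=2.46171; u=(-5.82063+(-28.788))/2.46171=-14.05879, w=(-5.82063−(-28.788))/2.46171=9.32986
k=1: b·v=3.03×(-3.501)=-10.60803; √(2b)=2.46171; u=(-10.60803+17.648)/2.46171=2.85979, w=(-10.60803−17.648)/2.46171=-11.47823
k=2: b·v=3.03×(-0.939)=-2.84517; √(2b)=2.46171; u=(-2.84517+(-10.59))/2.46171=-5.45766, w=(-2.84517−(-10.59))/2.46171=3.14612
k=3: b·v=3.03×2.294=6.95082; √(2b)=2.46171; u=(6.95082+(-36.246))/2.46171=-11.90035, w=(6.95082−(-36.246))/2.46171=17.54751

0: u=-14.05879 w=9.32986
1: u=2.85979 w=-11.47823
2: u=-5.45766 w=3.14612
3: u=-11.90035 w=17.54751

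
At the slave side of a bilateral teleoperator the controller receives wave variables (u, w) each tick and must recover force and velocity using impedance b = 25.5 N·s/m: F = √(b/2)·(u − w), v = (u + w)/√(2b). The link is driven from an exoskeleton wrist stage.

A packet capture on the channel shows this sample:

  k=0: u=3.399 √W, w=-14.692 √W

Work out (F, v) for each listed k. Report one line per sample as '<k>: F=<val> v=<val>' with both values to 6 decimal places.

k=0: u−w=18.091000, u+w=-11.293000; √(b/2)=3.570714, √(2b)=7.141428; F=3.570714×18.091=64.597791, v=-11.293000/7.141428=-1.581336

0: F=64.597791 v=-1.581336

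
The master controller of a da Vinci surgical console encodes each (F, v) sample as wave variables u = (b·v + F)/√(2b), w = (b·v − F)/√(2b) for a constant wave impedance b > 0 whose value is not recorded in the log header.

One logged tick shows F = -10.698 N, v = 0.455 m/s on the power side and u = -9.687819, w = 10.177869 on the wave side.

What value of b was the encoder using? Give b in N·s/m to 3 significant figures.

b = 0.58 N·s/m

u + w = 0.490050;  u + w = √(2b)·v, so √(2b) = 0.490050/0.455 = 1.077033.
b = (√(2b))²/2 = 1.160000/2 = 0.580000.
(Check via u − w = 2F/√(2b): u − w = -19.865688, 2F/√(2b) = -19.865687.)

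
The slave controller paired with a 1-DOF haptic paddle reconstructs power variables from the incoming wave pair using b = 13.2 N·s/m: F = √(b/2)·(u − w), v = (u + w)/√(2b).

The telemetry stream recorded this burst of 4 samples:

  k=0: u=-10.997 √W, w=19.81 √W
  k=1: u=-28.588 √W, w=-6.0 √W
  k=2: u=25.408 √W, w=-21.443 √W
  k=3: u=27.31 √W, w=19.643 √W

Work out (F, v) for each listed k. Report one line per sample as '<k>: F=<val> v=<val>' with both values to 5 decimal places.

0: F=-79.14462 v=1.71523
1: F=-58.02962 v=-6.73168
2: F=120.36240 v=0.77169
3: F=19.69688 v=9.13822

k=0: u−w=-30.80700, u+w=8.81300; √(b/2)=2.56905, √(2b)=5.13809; F=2.56905×(-30.807)=-79.14462, v=8.81300/5.13809=1.71523
k=1: u−w=-22.58800, u+w=-34.58800; √(b/2)=2.56905, √(2b)=5.13809; F=2.56905×(-22.588)=-58.02962, v=-34.58800/5.13809=-6.73168
k=2: u−w=46.85100, u+w=3.96500; √(b/2)=2.56905, √(2b)=5.13809; F=2.56905×46.851=120.36240, v=3.96500/5.13809=0.77169
k=3: u−w=7.66700, u+w=46.95300; √(b/2)=2.56905, √(2b)=5.13809; F=2.56905×7.667=19.69688, v=46.95300/5.13809=9.13822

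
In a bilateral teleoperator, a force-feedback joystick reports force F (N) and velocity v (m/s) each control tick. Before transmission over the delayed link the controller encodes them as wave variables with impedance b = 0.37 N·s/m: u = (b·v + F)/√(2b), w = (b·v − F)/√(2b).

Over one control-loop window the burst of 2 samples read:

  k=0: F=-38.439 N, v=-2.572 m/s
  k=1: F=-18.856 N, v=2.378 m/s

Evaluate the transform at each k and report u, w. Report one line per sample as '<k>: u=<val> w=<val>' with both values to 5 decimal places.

0: u=-45.79069 w=43.57817
1: u=-20.89684 w=22.94247

k=0: b·v=0.37×(-2.572)=-0.95164; √(2b)=0.86023; u=(-0.95164+(-38.439))/0.86023=-45.79069, w=(-0.95164−(-38.439))/0.86023=43.57817
k=1: b·v=0.37×2.378=0.87986; √(2b)=0.86023; u=(0.87986+(-18.856))/0.86023=-20.89684, w=(0.87986−(-18.856))/0.86023=22.94247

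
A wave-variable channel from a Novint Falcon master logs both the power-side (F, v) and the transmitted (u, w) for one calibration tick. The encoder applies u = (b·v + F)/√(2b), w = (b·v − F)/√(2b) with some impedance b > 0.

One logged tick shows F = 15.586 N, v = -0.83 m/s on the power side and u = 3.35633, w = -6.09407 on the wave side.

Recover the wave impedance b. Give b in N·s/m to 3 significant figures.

b = 5.44 N·s/m

u + w = -2.73774;  u + w = √(2b)·v, so √(2b) = -2.73774/(-0.83) = 3.29848.
b = (√(2b))²/2 = 10.87998/2 = 5.43999.
(Check via u − w = 2F/√(2b): u − w = 9.45040, 2F/√(2b) = 9.45041.)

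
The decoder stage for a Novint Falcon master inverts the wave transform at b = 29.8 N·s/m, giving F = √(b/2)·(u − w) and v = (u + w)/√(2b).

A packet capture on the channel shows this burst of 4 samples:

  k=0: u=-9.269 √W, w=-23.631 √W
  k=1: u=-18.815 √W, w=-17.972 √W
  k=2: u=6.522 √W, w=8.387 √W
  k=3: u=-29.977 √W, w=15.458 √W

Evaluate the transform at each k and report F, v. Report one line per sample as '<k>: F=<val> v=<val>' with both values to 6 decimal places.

k=0: u−w=14.362000, u+w=-32.900000; √(b/2)=3.860052, √(2b)=7.720104; F=3.860052×14.362=55.438064, v=-32.900000/7.720104=-4.261601
k=1: u−w=-0.843000, u+w=-36.787000; √(b/2)=3.860052, √(2b)=7.720104; F=3.860052×(-0.843)=-3.254024, v=-36.787000/7.720104=-4.765091
k=2: u−w=-1.865000, u+w=14.909000; √(b/2)=3.860052, √(2b)=7.720104; F=3.860052×(-1.865)=-7.198997, v=14.909000/7.720104=1.931192
k=3: u−w=-45.435000, u+w=-14.519000; √(b/2)=3.860052, √(2b)=7.720104; F=3.860052×(-45.435)=-175.381454, v=-14.519000/7.720104=-1.880674

0: F=55.438064 v=-4.261601
1: F=-3.254024 v=-4.765091
2: F=-7.198997 v=1.931192
3: F=-175.381454 v=-1.880674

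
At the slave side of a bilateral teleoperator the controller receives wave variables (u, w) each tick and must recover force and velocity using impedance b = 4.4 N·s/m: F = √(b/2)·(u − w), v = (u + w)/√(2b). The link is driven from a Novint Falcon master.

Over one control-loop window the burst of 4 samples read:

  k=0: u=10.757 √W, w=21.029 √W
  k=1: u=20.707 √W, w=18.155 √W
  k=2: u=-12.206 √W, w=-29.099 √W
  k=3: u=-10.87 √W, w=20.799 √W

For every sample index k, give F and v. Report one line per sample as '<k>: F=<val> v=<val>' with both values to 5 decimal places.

k=0: u−w=-10.27200, u+w=31.78600; √(b/2)=1.48324, √(2b)=2.96648; F=1.48324×(-10.272)=-15.23584, v=31.78600/2.96648=10.71506
k=1: u−w=2.55200, u+w=38.86200; √(b/2)=1.48324, √(2b)=2.96648; F=1.48324×2.552=3.78523, v=38.86200/2.96648=13.10038
k=2: u−w=16.89300, u+w=-41.30500; √(b/2)=1.48324, √(2b)=2.96648; F=1.48324×16.893=25.05637, v=-41.30500/2.96648=-13.92391
k=3: u−w=-31.66900, u+w=9.92900; √(b/2)=1.48324, √(2b)=2.96648; F=1.48324×(-31.669)=-46.97272, v=9.92900/2.96648=3.34707

0: F=-15.23584 v=10.71506
1: F=3.78523 v=13.10038
2: F=25.05637 v=-13.92391
3: F=-46.97272 v=3.34707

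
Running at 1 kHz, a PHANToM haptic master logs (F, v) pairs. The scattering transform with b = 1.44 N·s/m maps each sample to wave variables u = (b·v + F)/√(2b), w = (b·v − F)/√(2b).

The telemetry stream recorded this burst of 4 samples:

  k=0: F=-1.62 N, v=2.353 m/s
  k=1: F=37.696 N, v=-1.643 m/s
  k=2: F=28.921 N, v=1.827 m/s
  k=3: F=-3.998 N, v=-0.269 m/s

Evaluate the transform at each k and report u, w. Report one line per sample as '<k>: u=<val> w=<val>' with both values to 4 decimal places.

0: u=1.0420 w=2.9512
1: u=20.8184 w=-23.6067
2: u=18.5921 w=-15.4916
3: u=-2.5841 w=2.1276

k=0: b·v=1.44×2.353=3.3883; √(2b)=1.6971; u=(3.3883+(-1.62))/1.6971=1.0420, w=(3.3883−(-1.62))/1.6971=2.9512
k=1: b·v=1.44×(-1.643)=-2.3659; √(2b)=1.6971; u=(-2.3659+37.696)/1.6971=20.8184, w=(-2.3659−37.696)/1.6971=-23.6067
k=2: b·v=1.44×1.827=2.6309; √(2b)=1.6971; u=(2.6309+28.921)/1.6971=18.5921, w=(2.6309−28.921)/1.6971=-15.4916
k=3: b·v=1.44×(-0.269)=-0.3874; √(2b)=1.6971; u=(-0.3874+(-3.998))/1.6971=-2.5841, w=(-0.3874−(-3.998))/1.6971=2.1276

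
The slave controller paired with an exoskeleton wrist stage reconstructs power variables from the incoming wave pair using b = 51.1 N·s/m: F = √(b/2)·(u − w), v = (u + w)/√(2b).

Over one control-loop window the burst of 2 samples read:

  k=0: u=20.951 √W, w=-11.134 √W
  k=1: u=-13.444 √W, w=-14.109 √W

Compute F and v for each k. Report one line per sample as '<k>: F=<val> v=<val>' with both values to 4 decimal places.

k=0: u−w=32.0850, u+w=9.8170; √(b/2)=5.0547, √(2b)=10.1094; F=5.0547×32.085=162.1801, v=9.8170/10.1094=0.9711
k=1: u−w=0.6650, u+w=-27.5530; √(b/2)=5.0547, √(2b)=10.1094; F=5.0547×0.665=3.3614, v=-27.5530/10.1094=-2.7255

0: F=162.1801 v=0.9711
1: F=3.3614 v=-2.7255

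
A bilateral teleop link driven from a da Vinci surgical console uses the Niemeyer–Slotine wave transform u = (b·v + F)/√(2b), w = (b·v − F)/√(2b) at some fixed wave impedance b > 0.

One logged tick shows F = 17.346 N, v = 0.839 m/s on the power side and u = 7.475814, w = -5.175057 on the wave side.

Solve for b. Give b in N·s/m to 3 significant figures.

u + w = 2.300757;  u + w = √(2b)·v, so √(2b) = 2.300757/0.839 = 2.742261.
b = (√(2b))²/2 = 7.519996/2 = 3.759998.
(Check via u − w = 2F/√(2b): u − w = 12.650871, 2F/√(2b) = 12.650874.)

b = 3.76 N·s/m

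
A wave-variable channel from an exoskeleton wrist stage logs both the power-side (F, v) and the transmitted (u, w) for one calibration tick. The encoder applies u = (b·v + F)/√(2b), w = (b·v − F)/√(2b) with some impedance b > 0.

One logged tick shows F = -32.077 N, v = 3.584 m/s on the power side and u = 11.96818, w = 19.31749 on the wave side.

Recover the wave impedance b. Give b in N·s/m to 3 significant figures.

b = 38.1 N·s/m

u + w = 31.2857;  u + w = √(2b)·v, so √(2b) = 31.2857/3.584 = 8.7293.
b = (√(2b))²/2 = 76.2000/2 = 38.1000.
(Check via u − w = 2F/√(2b): u − w = -7.3493, 2F/√(2b) = -7.3493.)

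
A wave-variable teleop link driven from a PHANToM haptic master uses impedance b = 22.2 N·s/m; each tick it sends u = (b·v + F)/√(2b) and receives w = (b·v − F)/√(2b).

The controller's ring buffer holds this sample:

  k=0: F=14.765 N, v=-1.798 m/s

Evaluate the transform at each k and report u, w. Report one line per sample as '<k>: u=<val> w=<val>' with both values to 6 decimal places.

0: u=-3.774478 w=-8.206194

k=0: b·v=22.2×(-1.798)=-39.915600; √(2b)=6.663332; u=(-39.915600+14.765)/6.663332=-3.774478, w=(-39.915600−14.765)/6.663332=-8.206194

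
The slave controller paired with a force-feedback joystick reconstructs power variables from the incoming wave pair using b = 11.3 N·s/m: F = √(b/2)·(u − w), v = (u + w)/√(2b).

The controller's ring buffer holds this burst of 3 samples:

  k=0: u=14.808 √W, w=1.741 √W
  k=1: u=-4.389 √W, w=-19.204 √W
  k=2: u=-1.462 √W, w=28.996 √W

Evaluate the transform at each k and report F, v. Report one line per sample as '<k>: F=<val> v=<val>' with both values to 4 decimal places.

k=0: u−w=13.0670, u+w=16.5490; √(b/2)=2.3770, √(2b)=4.7539; F=2.3770×13.067=31.0599, v=16.5490/4.7539=3.4811
k=1: u−w=14.8150, u+w=-23.5930; √(b/2)=2.3770, √(2b)=4.7539; F=2.3770×14.815=35.2149, v=-23.5930/4.7539=-4.9628
k=2: u−w=-30.4580, u+w=27.5340; √(b/2)=2.3770, √(2b)=4.7539; F=2.3770×(-30.458)=-72.3978, v=27.5340/4.7539=5.7918

0: F=31.0599 v=3.4811
1: F=35.2149 v=-4.9628
2: F=-72.3978 v=5.7918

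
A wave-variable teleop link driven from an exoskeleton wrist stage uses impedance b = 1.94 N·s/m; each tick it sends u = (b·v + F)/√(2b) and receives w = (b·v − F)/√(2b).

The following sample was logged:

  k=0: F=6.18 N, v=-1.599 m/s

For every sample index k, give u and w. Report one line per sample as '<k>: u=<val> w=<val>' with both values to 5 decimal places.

k=0: b·v=1.94×(-1.599)=-3.10206; √(2b)=1.96977; u=(-3.10206+6.18)/1.96977=1.56259, w=(-3.10206−6.18)/1.96977=-4.71225

0: u=1.56259 w=-4.71225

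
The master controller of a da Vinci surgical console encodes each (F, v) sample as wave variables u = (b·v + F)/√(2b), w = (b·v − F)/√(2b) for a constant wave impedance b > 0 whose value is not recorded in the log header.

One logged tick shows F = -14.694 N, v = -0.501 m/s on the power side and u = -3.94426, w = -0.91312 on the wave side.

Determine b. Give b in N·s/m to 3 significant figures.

b = 47 N·s/m

u + w = -4.8574;  u + w = √(2b)·v, so √(2b) = -4.8574/(-0.501) = 9.6954.
b = (√(2b))²/2 = 94.0002/2 = 47.0001.
(Check via u − w = 2F/√(2b): u − w = -3.0311, 2F/√(2b) = -3.0311.)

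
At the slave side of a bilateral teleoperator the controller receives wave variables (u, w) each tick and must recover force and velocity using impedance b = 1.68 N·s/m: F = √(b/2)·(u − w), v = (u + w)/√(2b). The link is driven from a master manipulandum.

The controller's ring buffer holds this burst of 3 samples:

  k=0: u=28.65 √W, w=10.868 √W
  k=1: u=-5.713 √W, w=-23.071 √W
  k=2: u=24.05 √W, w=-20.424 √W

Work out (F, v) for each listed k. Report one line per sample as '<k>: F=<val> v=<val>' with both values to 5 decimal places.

k=0: u−w=17.78200, u+w=39.51800; √(b/2)=0.91652, √(2b)=1.83303; F=0.91652×17.782=16.29747, v=39.51800/1.83303=21.55884
k=1: u−w=17.35800, u+w=-28.78400; √(b/2)=0.91652, √(2b)=1.83303; F=0.91652×17.358=15.90887, v=-28.78400/1.83303=-15.70296
k=2: u−w=44.47400, u+w=3.62600; √(b/2)=0.91652, √(2b)=1.83303; F=0.91652×44.474=40.76109, v=3.62600/1.83303=1.97815

0: F=16.29747 v=21.55884
1: F=15.90887 v=-15.70296
2: F=40.76109 v=1.97815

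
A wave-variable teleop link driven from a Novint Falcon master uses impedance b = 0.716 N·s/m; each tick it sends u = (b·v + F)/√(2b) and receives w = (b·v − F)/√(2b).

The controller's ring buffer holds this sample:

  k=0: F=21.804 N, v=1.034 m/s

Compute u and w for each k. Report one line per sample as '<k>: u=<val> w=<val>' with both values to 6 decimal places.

k=0: b·v=0.716×1.034=0.740344; √(2b)=1.196662; u=(0.740344+21.804)/1.196662=18.839358, w=(0.740344−21.804)/1.196662=-17.602009

0: u=18.839358 w=-17.602009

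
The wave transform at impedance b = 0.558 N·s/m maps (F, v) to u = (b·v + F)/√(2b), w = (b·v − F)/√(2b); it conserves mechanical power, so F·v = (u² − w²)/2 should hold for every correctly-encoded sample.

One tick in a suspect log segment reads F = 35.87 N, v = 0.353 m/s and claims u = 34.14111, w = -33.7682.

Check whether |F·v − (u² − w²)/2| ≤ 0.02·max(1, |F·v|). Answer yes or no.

F·v = 35.87×0.353 = 12.66211 W.
(u² − w²)/2 = (1165.61539 − 1140.29133)/2 = 12.66203 W.
|Δ| = 0.00008;  2% of max(1, |F·v|) = 0.25324.

yes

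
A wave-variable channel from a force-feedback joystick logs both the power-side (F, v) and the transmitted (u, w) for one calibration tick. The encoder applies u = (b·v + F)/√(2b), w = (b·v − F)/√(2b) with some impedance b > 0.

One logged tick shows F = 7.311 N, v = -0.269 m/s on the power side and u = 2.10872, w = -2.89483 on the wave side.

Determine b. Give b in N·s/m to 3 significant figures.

u + w = -0.78611;  u + w = √(2b)·v, so √(2b) = -0.78611/(-0.269) = 2.92234.
b = (√(2b))²/2 = 8.54008/2 = 4.27004.
(Check via u − w = 2F/√(2b): u − w = 5.00355, 2F/√(2b) = 5.00352.)

b = 4.27 N·s/m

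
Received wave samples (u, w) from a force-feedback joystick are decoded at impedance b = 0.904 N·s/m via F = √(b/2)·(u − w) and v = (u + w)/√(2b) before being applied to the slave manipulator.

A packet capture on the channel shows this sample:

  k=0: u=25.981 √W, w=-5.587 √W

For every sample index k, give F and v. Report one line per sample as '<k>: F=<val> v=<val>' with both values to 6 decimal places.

k=0: u−w=31.568000, u+w=20.394000; √(b/2)=0.672309, √(2b)=1.344619; F=0.672309×31.568=21.223465, v=20.394000/1.344619=15.167123

0: F=21.223465 v=15.167123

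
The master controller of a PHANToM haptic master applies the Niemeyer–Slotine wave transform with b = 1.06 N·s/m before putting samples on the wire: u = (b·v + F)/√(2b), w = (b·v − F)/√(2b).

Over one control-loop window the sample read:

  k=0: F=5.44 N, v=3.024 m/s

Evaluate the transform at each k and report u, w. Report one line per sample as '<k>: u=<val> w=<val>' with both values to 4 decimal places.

k=0: b·v=1.06×3.024=3.2054; √(2b)=1.4560; u=(3.2054+5.44)/1.4560=5.9377, w=(3.2054−5.44)/1.4560=-1.5347

0: u=5.9377 w=-1.5347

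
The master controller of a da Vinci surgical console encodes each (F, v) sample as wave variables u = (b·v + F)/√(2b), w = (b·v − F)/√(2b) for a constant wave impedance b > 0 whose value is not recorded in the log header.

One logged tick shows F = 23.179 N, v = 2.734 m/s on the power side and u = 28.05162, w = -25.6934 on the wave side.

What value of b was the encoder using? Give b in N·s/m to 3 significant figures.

u + w = 2.3582;  u + w = √(2b)·v, so √(2b) = 2.3582/2.734 = 0.8626.
b = (√(2b))²/2 = 0.7440/2 = 0.3720.
(Check via u − w = 2F/√(2b): u − w = 53.7450, 2F/√(2b) = 53.7451.)

b = 0.372 N·s/m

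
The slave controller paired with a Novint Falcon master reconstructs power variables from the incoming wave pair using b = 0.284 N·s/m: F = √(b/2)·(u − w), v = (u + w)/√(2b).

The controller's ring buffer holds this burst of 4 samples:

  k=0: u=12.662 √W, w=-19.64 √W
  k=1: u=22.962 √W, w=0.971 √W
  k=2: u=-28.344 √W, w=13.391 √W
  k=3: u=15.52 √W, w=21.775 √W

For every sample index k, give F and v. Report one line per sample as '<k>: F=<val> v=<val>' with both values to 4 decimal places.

0: F=12.1723 v=-9.2588
1: F=8.2868 v=31.7558
2: F=-15.7270 v=-19.8406
3: F=-2.3571 v=49.4853

k=0: u−w=32.3020, u+w=-6.9780; √(b/2)=0.3768, √(2b)=0.7537; F=0.3768×32.302=12.1723, v=-6.9780/0.7537=-9.2588
k=1: u−w=21.9910, u+w=23.9330; √(b/2)=0.3768, √(2b)=0.7537; F=0.3768×21.991=8.2868, v=23.9330/0.7537=31.7558
k=2: u−w=-41.7350, u+w=-14.9530; √(b/2)=0.3768, √(2b)=0.7537; F=0.3768×(-41.735)=-15.7270, v=-14.9530/0.7537=-19.8406
k=3: u−w=-6.2550, u+w=37.2950; √(b/2)=0.3768, √(2b)=0.7537; F=0.3768×(-6.255)=-2.3571, v=37.2950/0.7537=49.4853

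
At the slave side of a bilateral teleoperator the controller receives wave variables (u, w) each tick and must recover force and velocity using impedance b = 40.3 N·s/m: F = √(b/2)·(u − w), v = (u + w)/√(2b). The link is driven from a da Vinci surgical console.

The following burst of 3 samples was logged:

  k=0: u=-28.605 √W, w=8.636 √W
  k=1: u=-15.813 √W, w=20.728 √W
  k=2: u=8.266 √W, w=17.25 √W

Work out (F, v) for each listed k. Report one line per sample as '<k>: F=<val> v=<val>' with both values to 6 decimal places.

0: F=-167.170199 v=-2.224277
1: F=-164.027986 v=0.547465
2: F=-40.328054 v=2.842137

k=0: u−w=-37.241000, u+w=-19.969000; √(b/2)=4.488875, √(2b)=8.977750; F=4.488875×(-37.241)=-167.170199, v=-19.969000/8.977750=-2.224277
k=1: u−w=-36.541000, u+w=4.915000; √(b/2)=4.488875, √(2b)=8.977750; F=4.488875×(-36.541)=-164.027986, v=4.915000/8.977750=0.547465
k=2: u−w=-8.984000, u+w=25.516000; √(b/2)=4.488875, √(2b)=8.977750; F=4.488875×(-8.984)=-40.328054, v=25.516000/8.977750=2.842137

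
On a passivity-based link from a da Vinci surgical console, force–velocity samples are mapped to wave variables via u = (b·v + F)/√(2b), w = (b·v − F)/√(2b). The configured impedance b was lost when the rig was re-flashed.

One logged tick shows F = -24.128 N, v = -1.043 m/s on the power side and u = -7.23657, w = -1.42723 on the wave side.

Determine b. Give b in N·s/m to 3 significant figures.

b = 34.5 N·s/m

u + w = -8.6638;  u + w = √(2b)·v, so √(2b) = -8.6638/(-1.043) = 8.3066.
b = (√(2b))²/2 = 68.9999/2 = 34.4999.
(Check via u − w = 2F/√(2b): u − w = -5.8093, 2F/√(2b) = -5.8093.)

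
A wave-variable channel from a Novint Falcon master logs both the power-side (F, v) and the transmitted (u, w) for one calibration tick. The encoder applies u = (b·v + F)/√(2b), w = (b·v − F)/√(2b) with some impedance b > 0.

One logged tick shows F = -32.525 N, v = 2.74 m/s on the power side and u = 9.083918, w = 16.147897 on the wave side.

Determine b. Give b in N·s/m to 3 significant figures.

u + w = 25.231815;  u + w = √(2b)·v, so √(2b) = 25.231815/2.74 = 9.208692.
b = (√(2b))²/2 = 84.800001/2 = 42.400001.
(Check via u − w = 2F/√(2b): u − w = -7.063979, 2F/√(2b) = -7.063979.)

b = 42.4 N·s/m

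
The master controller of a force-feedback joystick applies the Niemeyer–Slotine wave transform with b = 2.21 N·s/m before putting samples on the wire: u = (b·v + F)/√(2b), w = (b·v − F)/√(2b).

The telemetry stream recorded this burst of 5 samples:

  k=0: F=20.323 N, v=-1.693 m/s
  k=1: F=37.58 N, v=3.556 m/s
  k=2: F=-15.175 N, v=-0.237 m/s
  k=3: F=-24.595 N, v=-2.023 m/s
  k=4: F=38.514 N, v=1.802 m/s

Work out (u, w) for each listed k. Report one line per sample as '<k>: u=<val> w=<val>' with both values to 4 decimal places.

k=0: b·v=2.21×(-1.693)=-3.7415; √(2b)=2.1024; u=(-3.7415+20.323)/2.1024=7.8870, w=(-3.7415−20.323)/2.1024=-11.4463
k=1: b·v=2.21×3.556=7.8588; √(2b)=2.1024; u=(7.8588+37.58)/2.1024=21.6130, w=(7.8588−37.58)/2.1024=-14.1370
k=2: b·v=2.21×(-0.237)=-0.5238; √(2b)=2.1024; u=(-0.5238+(-15.175))/2.1024=-7.4671, w=(-0.5238−(-15.175))/2.1024=6.9689
k=3: b·v=2.21×(-2.023)=-4.4708; √(2b)=2.1024; u=(-4.4708+(-24.595))/2.1024=-13.8252, w=(-4.4708−(-24.595))/2.1024=9.5721
k=4: b·v=2.21×1.802=3.9824; √(2b)=2.1024; u=(3.9824+38.514)/2.1024=20.2135, w=(3.9824−38.514)/2.1024=-16.4250

0: u=7.8870 w=-11.4463
1: u=21.6130 w=-14.1370
2: u=-7.4671 w=6.9689
3: u=-13.8252 w=9.5721
4: u=20.2135 w=-16.4250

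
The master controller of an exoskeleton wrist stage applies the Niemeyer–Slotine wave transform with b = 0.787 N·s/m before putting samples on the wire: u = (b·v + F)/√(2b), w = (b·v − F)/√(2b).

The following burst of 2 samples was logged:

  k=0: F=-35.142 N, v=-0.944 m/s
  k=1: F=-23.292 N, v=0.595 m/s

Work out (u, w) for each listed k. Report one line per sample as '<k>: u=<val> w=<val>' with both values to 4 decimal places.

0: u=-28.6029 w=27.4185
1: u=-18.1922 w=18.9386

k=0: b·v=0.787×(-0.944)=-0.7429; √(2b)=1.2546; u=(-0.7429+(-35.142))/1.2546=-28.6029, w=(-0.7429−(-35.142))/1.2546=27.4185
k=1: b·v=0.787×0.595=0.4683; √(2b)=1.2546; u=(0.4683+(-23.292))/1.2546=-18.1922, w=(0.4683−(-23.292))/1.2546=18.9386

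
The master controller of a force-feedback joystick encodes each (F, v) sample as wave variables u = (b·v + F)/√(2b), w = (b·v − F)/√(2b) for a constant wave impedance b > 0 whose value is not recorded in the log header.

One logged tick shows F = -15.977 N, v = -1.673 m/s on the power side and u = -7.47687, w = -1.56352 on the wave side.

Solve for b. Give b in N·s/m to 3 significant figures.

b = 14.6 N·s/m

u + w = -9.04039;  u + w = √(2b)·v, so √(2b) = -9.04039/(-1.673) = 5.40370.
b = (√(2b))²/2 = 29.19997/2 = 14.59999.
(Check via u − w = 2F/√(2b): u − w = -5.91335, 2F/√(2b) = -5.91336.)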